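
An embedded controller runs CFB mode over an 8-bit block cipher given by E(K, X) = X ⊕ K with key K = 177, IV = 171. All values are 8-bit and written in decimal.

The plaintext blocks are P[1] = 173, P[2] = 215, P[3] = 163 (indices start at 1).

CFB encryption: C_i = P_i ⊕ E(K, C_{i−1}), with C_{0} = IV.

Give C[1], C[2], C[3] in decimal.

C[1]: E(K, 171) = 26; 173 ⊕ 26 = 183.
C[2]: E(K, 183) = 6; 215 ⊕ 6 = 209.
C[3]: E(K, 209) = 96; 163 ⊕ 96 = 195.

C[1] = 183, C[2] = 209, C[3] = 195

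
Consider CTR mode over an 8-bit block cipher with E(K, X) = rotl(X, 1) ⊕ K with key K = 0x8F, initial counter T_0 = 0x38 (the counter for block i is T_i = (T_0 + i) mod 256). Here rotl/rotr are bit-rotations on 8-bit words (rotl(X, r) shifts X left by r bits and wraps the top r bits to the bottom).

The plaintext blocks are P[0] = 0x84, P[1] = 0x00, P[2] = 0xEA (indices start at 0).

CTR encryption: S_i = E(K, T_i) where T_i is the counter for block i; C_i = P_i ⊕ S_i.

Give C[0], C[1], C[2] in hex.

C[0]: T = 0x38, S = E(K, T) = 0xFF; 0x84 ⊕ 0xFF = 0x7B.
C[1]: T = 0x39, S = E(K, T) = 0xFD; 0x00 ⊕ 0xFD = 0xFD.
C[2]: T = 0x3A, S = E(K, T) = 0xFB; 0xEA ⊕ 0xFB = 0x11.

C[0] = 0x7B, C[1] = 0xFD, C[2] = 0x11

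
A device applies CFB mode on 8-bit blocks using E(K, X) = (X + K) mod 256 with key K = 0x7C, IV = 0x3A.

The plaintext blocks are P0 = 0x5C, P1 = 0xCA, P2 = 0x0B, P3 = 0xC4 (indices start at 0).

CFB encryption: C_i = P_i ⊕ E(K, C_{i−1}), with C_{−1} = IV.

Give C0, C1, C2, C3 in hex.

C0: E(K, 0x3A) = 0xB6; 0x5C ⊕ 0xB6 = 0xEA.
C1: E(K, 0xEA) = 0x66; 0xCA ⊕ 0x66 = 0xAC.
C2: E(K, 0xAC) = 0x28; 0x0B ⊕ 0x28 = 0x23.
C3: E(K, 0x23) = 0x9F; 0xC4 ⊕ 0x9F = 0x5B.

C0 = 0xEA, C1 = 0xAC, C2 = 0x23, C3 = 0x5B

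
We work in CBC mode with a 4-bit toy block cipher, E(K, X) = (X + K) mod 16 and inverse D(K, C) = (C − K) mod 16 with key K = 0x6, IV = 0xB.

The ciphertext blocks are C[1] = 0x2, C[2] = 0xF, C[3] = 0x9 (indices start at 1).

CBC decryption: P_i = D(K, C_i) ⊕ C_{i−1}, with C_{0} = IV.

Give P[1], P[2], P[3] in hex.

P[1] = 0x7, P[2] = 0xB, P[3] = 0xC

P[1]: D(K, 0x2) = 0xC; 0xC ⊕ 0xB = 0x7.
P[2]: D(K, 0xF) = 0x9; 0x9 ⊕ 0x2 = 0xB.
P[3]: D(K, 0x9) = 0x3; 0x3 ⊕ 0xF = 0xC.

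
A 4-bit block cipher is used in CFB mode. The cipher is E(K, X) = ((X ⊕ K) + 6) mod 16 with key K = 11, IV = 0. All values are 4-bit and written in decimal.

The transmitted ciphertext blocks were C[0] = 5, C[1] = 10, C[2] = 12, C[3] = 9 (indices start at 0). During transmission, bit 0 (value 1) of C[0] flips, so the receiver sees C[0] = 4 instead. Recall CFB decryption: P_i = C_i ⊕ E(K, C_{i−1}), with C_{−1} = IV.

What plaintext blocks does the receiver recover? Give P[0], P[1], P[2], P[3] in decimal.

Only C[0] changed, to 4. In CFB, a change in C_i flips the same bit in P_i and garbles P_{i+1}. Decrypting the received ciphertext:
P[0]: E(K, 0) = 1; 4 ⊕ 1 = 5.
P[1]: E(K, 4) = 5; 10 ⊕ 5 = 15.
P[2]: E(K, 10) = 7; 12 ⊕ 7 = 11.
P[3]: E(K, 12) = 13; 9 ⊕ 13 = 4.
Blocks that differ from the original plaintext: P[0], P[1].

P[0] = 5, P[1] = 15, P[2] = 11, P[3] = 4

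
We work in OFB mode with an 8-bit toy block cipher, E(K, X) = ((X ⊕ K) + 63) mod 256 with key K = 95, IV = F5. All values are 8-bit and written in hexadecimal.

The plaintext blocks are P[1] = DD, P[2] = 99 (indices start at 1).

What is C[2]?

OFB encryption: S_i = E(K, S_{i−1}) with S_{0} = IV; C_i = P_i ⊕ S_i.
C[1]: S = E(K, F5) = C3; DD ⊕ C3 = 1E.
C[2]: S = E(K, C3) = B9; 99 ⊕ B9 = 20.

C[2] = 20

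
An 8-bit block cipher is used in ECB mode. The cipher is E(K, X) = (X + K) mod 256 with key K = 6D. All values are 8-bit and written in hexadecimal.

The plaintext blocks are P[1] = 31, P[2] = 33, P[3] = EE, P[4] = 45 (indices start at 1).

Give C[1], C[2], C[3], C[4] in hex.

C[1] = 9E, C[2] = A0, C[3] = 5B, C[4] = B2

ECB encryption: C_i = E(K, P_i).
C[1]: E(K, 31) = 9E.
C[2]: E(K, 33) = A0.
C[3]: E(K, EE) = 5B.
C[4]: E(K, 45) = B2.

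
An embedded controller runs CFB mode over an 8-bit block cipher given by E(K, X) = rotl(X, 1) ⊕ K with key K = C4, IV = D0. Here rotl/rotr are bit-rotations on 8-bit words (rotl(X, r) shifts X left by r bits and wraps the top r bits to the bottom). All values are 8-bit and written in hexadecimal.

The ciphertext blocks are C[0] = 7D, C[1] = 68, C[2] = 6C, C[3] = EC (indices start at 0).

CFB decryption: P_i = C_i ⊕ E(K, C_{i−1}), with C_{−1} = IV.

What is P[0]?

P[0]: E(K, D0) = 65; 7D ⊕ 65 = 18.

P[0] = 18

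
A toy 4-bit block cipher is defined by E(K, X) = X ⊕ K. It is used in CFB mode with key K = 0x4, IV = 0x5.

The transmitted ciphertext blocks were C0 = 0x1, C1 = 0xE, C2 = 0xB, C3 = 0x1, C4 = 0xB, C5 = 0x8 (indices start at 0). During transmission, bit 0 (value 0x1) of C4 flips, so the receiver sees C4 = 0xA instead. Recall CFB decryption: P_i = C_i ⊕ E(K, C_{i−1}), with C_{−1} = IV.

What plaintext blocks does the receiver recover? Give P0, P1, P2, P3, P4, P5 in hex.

P0 = 0x0, P1 = 0xB, P2 = 0x1, P3 = 0xE, P4 = 0xF, P5 = 0x6

Only C4 changed, to 0xA. In CFB, a change in C_i flips the same bit in P_i and garbles P_{i+1}. Decrypting the received ciphertext:
P0: E(K, 0x5) = 0x1; 0x1 ⊕ 0x1 = 0x0.
P1: E(K, 0x1) = 0x5; 0xE ⊕ 0x5 = 0xB.
P2: E(K, 0xE) = 0xA; 0xB ⊕ 0xA = 0x1.
P3: E(K, 0xB) = 0xF; 0x1 ⊕ 0xF = 0xE.
P4: E(K, 0x1) = 0x5; 0xA ⊕ 0x5 = 0xF.
P5: E(K, 0xA) = 0xE; 0x8 ⊕ 0xE = 0x6.
Blocks that differ from the original plaintext: P4, P5.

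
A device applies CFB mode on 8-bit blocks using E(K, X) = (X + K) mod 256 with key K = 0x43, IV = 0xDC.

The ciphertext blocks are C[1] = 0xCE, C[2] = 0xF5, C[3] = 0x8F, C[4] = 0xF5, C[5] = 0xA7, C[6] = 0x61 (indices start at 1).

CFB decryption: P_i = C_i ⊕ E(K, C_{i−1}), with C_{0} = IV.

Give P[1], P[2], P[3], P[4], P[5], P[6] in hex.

P[1]: E(K, 0xDC) = 0x1F; 0xCE ⊕ 0x1F = 0xD1.
P[2]: E(K, 0xCE) = 0x11; 0xF5 ⊕ 0x11 = 0xE4.
P[3]: E(K, 0xF5) = 0x38; 0x8F ⊕ 0x38 = 0xB7.
P[4]: E(K, 0x8F) = 0xD2; 0xF5 ⊕ 0xD2 = 0x27.
P[5]: E(K, 0xF5) = 0x38; 0xA7 ⊕ 0x38 = 0x9F.
P[6]: E(K, 0xA7) = 0xEA; 0x61 ⊕ 0xEA = 0x8B.

P[1] = 0xD1, P[2] = 0xE4, P[3] = 0xB7, P[4] = 0x27, P[5] = 0x9F, P[6] = 0x8B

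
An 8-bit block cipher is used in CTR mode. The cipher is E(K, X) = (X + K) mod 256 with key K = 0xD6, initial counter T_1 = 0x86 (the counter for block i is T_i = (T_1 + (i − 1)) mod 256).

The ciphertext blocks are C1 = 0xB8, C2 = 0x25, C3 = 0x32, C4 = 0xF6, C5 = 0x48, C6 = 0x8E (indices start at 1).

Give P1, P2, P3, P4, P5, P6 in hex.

CTR decryption: S_i = E(K, T_i) where T_i is the counter for block i; P_i = C_i ⊕ S_i.
P1: T = 0x86, S = E(K, T) = 0x5C; 0xB8 ⊕ 0x5C = 0xE4.
P2: T = 0x87, S = E(K, T) = 0x5D; 0x25 ⊕ 0x5D = 0x78.
P3: T = 0x88, S = E(K, T) = 0x5E; 0x32 ⊕ 0x5E = 0x6C.
P4: T = 0x89, S = E(K, T) = 0x5F; 0xF6 ⊕ 0x5F = 0xA9.
P5: T = 0x8A, S = E(K, T) = 0x60; 0x48 ⊕ 0x60 = 0x28.
P6: T = 0x8B, S = E(K, T) = 0x61; 0x8E ⊕ 0x61 = 0xEF.

P1 = 0xE4, P2 = 0x78, P3 = 0x6C, P4 = 0xA9, P5 = 0x28, P6 = 0xEF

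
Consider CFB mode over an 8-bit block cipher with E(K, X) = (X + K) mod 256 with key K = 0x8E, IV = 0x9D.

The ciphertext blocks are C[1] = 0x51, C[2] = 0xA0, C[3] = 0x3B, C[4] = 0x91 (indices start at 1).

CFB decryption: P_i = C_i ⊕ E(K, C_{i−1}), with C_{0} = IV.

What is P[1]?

P[1] = 0x7A

P[1]: E(K, 0x9D) = 0x2B; 0x51 ⊕ 0x2B = 0x7A.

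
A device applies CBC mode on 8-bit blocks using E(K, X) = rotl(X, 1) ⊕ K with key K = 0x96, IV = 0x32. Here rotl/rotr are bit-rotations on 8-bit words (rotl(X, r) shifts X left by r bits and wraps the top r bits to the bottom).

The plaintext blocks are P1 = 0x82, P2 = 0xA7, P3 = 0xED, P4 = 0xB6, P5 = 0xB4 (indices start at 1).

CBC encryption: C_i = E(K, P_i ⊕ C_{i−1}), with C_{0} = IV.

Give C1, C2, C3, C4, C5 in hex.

C1 = 0xF7, C2 = 0x36, C3 = 0x21, C4 = 0xB9, C5 = 0x8C

C1: P1 ⊕ 0x32 = 0xB0; E(K, 0xB0) = 0xF7.
C2: P2 ⊕ 0xF7 = 0x50; E(K, 0x50) = 0x36.
C3: P3 ⊕ 0x36 = 0xDB; E(K, 0xDB) = 0x21.
C4: P4 ⊕ 0x21 = 0x97; E(K, 0x97) = 0xB9.
C5: P5 ⊕ 0xB9 = 0x0D; E(K, 0x0D) = 0x8C.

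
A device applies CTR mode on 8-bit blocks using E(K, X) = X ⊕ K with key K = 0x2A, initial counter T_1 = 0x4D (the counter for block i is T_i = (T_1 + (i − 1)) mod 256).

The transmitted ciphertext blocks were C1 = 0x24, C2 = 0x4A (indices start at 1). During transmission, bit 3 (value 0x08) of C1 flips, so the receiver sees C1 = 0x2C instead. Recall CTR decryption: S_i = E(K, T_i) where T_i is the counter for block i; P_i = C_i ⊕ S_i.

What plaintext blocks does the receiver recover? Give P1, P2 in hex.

P1 = 0x4B, P2 = 0x2E

Only C1 changed, to 0x2C. In CTR, a change in C_i flips the same bit in P_i only; the keystream is unaffected. Decrypting the received ciphertext:
P1: T = 0x4D, S = E(K, T) = 0x67; 0x2C ⊕ 0x67 = 0x4B.
P2: T = 0x4E, S = E(K, T) = 0x64; 0x4A ⊕ 0x64 = 0x2E.
Blocks that differ from the original plaintext: P1.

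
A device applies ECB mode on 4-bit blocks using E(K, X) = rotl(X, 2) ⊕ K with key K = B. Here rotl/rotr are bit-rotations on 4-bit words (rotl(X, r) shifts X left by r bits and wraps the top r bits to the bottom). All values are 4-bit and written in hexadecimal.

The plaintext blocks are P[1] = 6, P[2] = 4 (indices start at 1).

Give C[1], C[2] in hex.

ECB encryption: C_i = E(K, P_i).
C[1]: E(K, 6) = 2.
C[2]: E(K, 4) = A.

C[1] = 2, C[2] = A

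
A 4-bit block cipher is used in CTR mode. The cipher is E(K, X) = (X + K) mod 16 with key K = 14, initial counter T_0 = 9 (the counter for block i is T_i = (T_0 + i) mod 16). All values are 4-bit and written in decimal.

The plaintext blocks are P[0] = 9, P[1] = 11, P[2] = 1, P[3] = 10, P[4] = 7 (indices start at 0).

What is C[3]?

C[3] = 0

CTR encryption: S_i = E(K, T_i) where T_i is the counter for block i; C_i = P_i ⊕ S_i.
C[0]: T = 9, S = E(K, T) = 7; 9 ⊕ 7 = 14.
C[1]: T = 10, S = E(K, T) = 8; 11 ⊕ 8 = 3.
C[2]: T = 11, S = E(K, T) = 9; 1 ⊕ 9 = 8.
C[3]: T = 12, S = E(K, T) = 10; 10 ⊕ 10 = 0.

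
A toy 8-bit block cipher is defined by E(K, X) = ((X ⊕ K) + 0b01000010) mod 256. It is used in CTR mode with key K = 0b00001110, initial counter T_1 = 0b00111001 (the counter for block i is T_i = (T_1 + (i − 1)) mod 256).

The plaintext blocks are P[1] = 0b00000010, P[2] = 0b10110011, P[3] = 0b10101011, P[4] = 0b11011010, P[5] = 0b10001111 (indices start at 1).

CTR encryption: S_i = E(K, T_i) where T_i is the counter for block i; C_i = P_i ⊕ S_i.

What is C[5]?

C[1]: T = 0b00111001, S = E(K, T) = 0b01111001; 0b00000010 ⊕ 0b01111001 = 0b01111011.
C[2]: T = 0b00111010, S = E(K, T) = 0b01110110; 0b10110011 ⊕ 0b01110110 = 0b11000101.
C[3]: T = 0b00111011, S = E(K, T) = 0b01110111; 0b10101011 ⊕ 0b01110111 = 0b11011100.
C[4]: T = 0b00111100, S = E(K, T) = 0b01110100; 0b11011010 ⊕ 0b01110100 = 0b10101110.
C[5]: T = 0b00111101, S = E(K, T) = 0b01110101; 0b10001111 ⊕ 0b01110101 = 0b11111010.

C[5] = 0b11111010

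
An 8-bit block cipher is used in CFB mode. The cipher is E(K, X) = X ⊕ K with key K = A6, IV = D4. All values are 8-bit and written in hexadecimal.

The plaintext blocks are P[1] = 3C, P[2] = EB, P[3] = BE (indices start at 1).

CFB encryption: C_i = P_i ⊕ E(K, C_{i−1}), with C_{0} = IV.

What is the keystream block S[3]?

C[1]: E(K, D4) = 72; 3C ⊕ 72 = 4E.
C[2]: E(K, 4E) = E8; EB ⊕ E8 = 03.
C[3]: E(K, 03) = A5; BE ⊕ A5 = 1B.
So S[3] = A5.

A5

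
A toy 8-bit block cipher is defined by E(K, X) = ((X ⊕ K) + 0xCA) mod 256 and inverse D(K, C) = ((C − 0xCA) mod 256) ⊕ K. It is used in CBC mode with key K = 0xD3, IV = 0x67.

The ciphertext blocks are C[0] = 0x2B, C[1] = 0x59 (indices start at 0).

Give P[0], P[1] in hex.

CBC decryption: P_i = D(K, C_i) ⊕ C_{i−1}, with C_{−1} = IV.
P[0]: D(K, 0x2B) = 0xB2; 0xB2 ⊕ 0x67 = 0xD5.
P[1]: D(K, 0x59) = 0x5C; 0x5C ⊕ 0x2B = 0x77.

P[0] = 0xD5, P[1] = 0x77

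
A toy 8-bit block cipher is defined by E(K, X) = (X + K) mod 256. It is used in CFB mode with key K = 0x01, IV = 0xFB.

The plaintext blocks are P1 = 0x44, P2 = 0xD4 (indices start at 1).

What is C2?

CFB encryption: C_i = P_i ⊕ E(K, C_{i−1}), with C_{0} = IV.
C1: E(K, 0xFB) = 0xFC; 0x44 ⊕ 0xFC = 0xB8.
C2: E(K, 0xB8) = 0xB9; 0xD4 ⊕ 0xB9 = 0x6D.

C2 = 0x6D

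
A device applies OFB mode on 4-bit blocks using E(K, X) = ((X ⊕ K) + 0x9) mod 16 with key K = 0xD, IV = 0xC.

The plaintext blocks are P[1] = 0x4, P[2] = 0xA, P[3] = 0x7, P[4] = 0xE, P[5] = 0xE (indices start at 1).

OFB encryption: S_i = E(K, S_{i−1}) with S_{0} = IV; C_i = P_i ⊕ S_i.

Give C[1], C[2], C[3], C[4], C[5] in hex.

C[1] = 0xE, C[2] = 0xA, C[3] = 0x1, C[4] = 0xA, C[5] = 0xC

C[1]: S = E(K, 0xC) = 0xA; 0x4 ⊕ 0xA = 0xE.
C[2]: S = E(K, 0xA) = 0x0; 0xA ⊕ 0x0 = 0xA.
C[3]: S = E(K, 0x0) = 0x6; 0x7 ⊕ 0x6 = 0x1.
C[4]: S = E(K, 0x6) = 0x4; 0xE ⊕ 0x4 = 0xA.
C[5]: S = E(K, 0x4) = 0x2; 0xE ⊕ 0x2 = 0xC.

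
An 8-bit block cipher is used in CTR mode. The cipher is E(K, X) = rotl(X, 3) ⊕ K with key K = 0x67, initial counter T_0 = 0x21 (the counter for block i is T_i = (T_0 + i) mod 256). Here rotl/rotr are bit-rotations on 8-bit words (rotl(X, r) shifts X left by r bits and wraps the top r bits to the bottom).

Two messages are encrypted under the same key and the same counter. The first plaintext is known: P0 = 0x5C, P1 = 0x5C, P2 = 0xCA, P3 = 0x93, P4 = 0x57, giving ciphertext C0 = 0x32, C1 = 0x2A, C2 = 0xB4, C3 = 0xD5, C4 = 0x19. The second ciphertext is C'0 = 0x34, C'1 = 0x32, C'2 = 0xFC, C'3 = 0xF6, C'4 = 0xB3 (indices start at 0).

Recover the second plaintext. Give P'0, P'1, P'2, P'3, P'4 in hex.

P'0 = 0x5A, P'1 = 0x44, P'2 = 0x82, P'3 = 0xB0, P'4 = 0xFD

In CTR with a reused counter, both messages share the same keystream S_i, so C_i ⊕ C'_i = P_i ⊕ P'_i and thus P'_i = P_i ⊕ C_i ⊕ C'_i.
P'0: 0x5C ⊕ 0x32 ⊕ 0x34 = 0x5A.
P'1: 0x5C ⊕ 0x2A ⊕ 0x32 = 0x44.
P'2: 0xCA ⊕ 0xB4 ⊕ 0xFC = 0x82.
P'3: 0x93 ⊕ 0xD5 ⊕ 0xF6 = 0xB0.
P'4: 0x57 ⊕ 0x19 ⊕ 0xB3 = 0xFD.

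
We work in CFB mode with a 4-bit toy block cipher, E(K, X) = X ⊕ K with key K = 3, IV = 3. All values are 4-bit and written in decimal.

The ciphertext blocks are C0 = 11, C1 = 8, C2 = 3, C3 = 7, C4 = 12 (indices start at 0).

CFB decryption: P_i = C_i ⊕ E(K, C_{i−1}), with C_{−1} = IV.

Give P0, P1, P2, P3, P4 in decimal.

P0: E(K, 3) = 0; 11 ⊕ 0 = 11.
P1: E(K, 11) = 8; 8 ⊕ 8 = 0.
P2: E(K, 8) = 11; 3 ⊕ 11 = 8.
P3: E(K, 3) = 0; 7 ⊕ 0 = 7.
P4: E(K, 7) = 4; 12 ⊕ 4 = 8.

P0 = 11, P1 = 0, P2 = 8, P3 = 7, P4 = 8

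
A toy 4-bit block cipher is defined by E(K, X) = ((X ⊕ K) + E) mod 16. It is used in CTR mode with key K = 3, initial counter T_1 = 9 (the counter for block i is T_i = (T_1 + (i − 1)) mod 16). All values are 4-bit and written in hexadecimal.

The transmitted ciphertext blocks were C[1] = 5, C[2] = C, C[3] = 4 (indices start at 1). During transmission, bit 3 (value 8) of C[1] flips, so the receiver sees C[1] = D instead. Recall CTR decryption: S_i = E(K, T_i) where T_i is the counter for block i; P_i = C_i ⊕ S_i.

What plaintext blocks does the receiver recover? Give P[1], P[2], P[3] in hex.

P[1] = 5, P[2] = B, P[3] = 2

Only C[1] changed, to D. In CTR, a change in C_i flips the same bit in P_i only; the keystream is unaffected. Decrypting the received ciphertext:
P[1]: T = 9, S = E(K, T) = 8; D ⊕ 8 = 5.
P[2]: T = A, S = E(K, T) = 7; C ⊕ 7 = B.
P[3]: T = B, S = E(K, T) = 6; 4 ⊕ 6 = 2.
Blocks that differ from the original plaintext: P[1].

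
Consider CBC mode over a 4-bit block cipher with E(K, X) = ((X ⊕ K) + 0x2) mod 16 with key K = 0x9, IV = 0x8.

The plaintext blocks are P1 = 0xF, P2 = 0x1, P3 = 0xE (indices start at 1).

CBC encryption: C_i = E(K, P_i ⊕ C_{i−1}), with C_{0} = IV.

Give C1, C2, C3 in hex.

C1: P1 ⊕ 0x8 = 0x7; E(K, 0x7) = 0x0.
C2: P2 ⊕ 0x0 = 0x1; E(K, 0x1) = 0xA.
C3: P3 ⊕ 0xA = 0x4; E(K, 0x4) = 0xF.

C1 = 0x0, C2 = 0xA, C3 = 0xF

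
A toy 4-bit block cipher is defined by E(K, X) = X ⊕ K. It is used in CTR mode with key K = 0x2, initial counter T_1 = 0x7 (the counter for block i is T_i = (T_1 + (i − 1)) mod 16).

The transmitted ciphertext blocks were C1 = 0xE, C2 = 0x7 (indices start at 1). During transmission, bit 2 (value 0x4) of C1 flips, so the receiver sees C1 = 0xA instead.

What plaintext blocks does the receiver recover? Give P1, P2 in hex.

P1 = 0xF, P2 = 0xD

CTR decryption: S_i = E(K, T_i) where T_i is the counter for block i; P_i = C_i ⊕ S_i.
Only C1 changed, to 0xA. In CTR, a change in C_i flips the same bit in P_i only; the keystream is unaffected. Decrypting the received ciphertext:
P1: T = 0x7, S = E(K, T) = 0x5; 0xA ⊕ 0x5 = 0xF.
P2: T = 0x8, S = E(K, T) = 0xA; 0x7 ⊕ 0xA = 0xD.
Blocks that differ from the original plaintext: P1.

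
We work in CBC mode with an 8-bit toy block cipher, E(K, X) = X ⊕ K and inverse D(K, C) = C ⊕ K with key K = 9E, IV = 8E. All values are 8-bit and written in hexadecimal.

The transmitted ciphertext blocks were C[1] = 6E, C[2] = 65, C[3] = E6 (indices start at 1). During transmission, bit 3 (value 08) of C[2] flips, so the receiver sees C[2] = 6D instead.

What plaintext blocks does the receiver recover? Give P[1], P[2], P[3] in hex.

P[1] = 7E, P[2] = 9D, P[3] = 15

CBC decryption: P_i = D(K, C_i) ⊕ C_{i−1}, with C_{0} = IV.
Only C[2] changed, to 6D. In CBC, a change in C_i garbles P_i and flips the same bit in P_{i+1}. Decrypting the received ciphertext:
P[1]: D(K, 6E) = F0; F0 ⊕ 8E = 7E.
P[2]: D(K, 6D) = F3; F3 ⊕ 6E = 9D.
P[3]: D(K, E6) = 78; 78 ⊕ 6D = 15.
Blocks that differ from the original plaintext: P[2], P[3].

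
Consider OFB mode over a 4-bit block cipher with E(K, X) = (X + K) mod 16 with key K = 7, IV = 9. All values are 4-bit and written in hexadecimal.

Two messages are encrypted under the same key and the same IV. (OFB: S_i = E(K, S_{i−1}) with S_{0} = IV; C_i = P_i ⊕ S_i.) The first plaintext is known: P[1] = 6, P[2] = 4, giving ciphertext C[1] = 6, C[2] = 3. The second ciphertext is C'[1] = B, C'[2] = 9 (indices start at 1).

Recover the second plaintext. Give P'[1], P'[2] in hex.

In OFB with a reused IV, both messages share the same keystream S_i, so C_i ⊕ C'_i = P_i ⊕ P'_i and thus P'_i = P_i ⊕ C_i ⊕ C'_i.
P'[1]: 6 ⊕ 6 ⊕ B = B.
P'[2]: 4 ⊕ 3 ⊕ 9 = E.

P'[1] = B, P'[2] = E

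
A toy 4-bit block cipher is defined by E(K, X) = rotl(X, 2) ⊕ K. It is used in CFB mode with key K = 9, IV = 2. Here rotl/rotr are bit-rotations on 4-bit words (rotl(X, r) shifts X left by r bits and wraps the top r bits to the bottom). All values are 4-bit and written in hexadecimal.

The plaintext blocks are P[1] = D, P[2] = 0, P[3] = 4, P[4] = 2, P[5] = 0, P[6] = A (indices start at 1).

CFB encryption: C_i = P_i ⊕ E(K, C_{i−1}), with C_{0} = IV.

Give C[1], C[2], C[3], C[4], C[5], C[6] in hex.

C[1]: E(K, 2) = 1; D ⊕ 1 = C.
C[2]: E(K, C) = A; 0 ⊕ A = A.
C[3]: E(K, A) = 3; 4 ⊕ 3 = 7.
C[4]: E(K, 7) = 4; 2 ⊕ 4 = 6.
C[5]: E(K, 6) = 0; 0 ⊕ 0 = 0.
C[6]: E(K, 0) = 9; A ⊕ 9 = 3.

C[1] = C, C[2] = A, C[3] = 7, C[4] = 6, C[5] = 0, C[6] = 3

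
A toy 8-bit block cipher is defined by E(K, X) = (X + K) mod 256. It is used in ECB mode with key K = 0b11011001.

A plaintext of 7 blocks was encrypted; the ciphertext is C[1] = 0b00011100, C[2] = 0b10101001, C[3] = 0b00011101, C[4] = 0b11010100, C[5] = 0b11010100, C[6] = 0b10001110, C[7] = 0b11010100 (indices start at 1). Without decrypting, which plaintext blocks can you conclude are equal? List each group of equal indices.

P[4] = P[5] = P[7]

ECB encrypts each block independently with the same key, so equal ciphertext blocks imply equal plaintext blocks.
C[4] = C[5] = C[7] = 0b11010100, so P[4] = P[5] = P[7].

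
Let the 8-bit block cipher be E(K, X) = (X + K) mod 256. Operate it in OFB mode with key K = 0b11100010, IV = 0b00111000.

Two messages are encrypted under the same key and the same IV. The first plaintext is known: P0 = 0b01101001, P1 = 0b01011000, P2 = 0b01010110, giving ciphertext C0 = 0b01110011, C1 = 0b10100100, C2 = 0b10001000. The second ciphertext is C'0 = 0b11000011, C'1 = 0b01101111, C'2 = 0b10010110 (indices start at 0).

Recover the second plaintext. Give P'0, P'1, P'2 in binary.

In OFB with a reused IV, both messages share the same keystream S_i, so C_i ⊕ C'_i = P_i ⊕ P'_i and thus P'_i = P_i ⊕ C_i ⊕ C'_i.
P'0: 0b01101001 ⊕ 0b01110011 ⊕ 0b11000011 = 0b11011001.
P'1: 0b01011000 ⊕ 0b10100100 ⊕ 0b01101111 = 0b10010011.
P'2: 0b01010110 ⊕ 0b10001000 ⊕ 0b10010110 = 0b01001000.

P'0 = 0b11011001, P'1 = 0b10010011, P'2 = 0b01001000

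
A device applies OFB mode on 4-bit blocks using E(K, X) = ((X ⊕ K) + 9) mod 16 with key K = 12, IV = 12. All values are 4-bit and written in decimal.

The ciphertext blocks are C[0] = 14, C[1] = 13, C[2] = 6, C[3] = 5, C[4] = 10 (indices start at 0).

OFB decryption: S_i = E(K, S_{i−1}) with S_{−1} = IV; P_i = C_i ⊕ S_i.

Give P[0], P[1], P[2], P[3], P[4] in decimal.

P[0] = 7, P[1] = 3, P[2] = 13, P[3] = 5, P[4] = 15

P[0]: S = E(K, 12) = 9; 14 ⊕ 9 = 7.
P[1]: S = E(K, 9) = 14; 13 ⊕ 14 = 3.
P[2]: S = E(K, 14) = 11; 6 ⊕ 11 = 13.
P[3]: S = E(K, 11) = 0; 5 ⊕ 0 = 5.
P[4]: S = E(K, 0) = 5; 10 ⊕ 5 = 15.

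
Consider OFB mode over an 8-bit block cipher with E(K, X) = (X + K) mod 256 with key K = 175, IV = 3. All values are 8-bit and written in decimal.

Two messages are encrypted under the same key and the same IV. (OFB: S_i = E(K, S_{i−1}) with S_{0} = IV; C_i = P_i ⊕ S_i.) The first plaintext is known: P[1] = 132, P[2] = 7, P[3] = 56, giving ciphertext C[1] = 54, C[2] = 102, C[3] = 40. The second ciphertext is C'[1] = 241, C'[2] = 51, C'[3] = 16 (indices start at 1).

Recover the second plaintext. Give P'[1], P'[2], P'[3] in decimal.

P'[1] = 67, P'[2] = 82, P'[3] = 0

In OFB with a reused IV, both messages share the same keystream S_i, so C_i ⊕ C'_i = P_i ⊕ P'_i and thus P'_i = P_i ⊕ C_i ⊕ C'_i.
P'[1]: 132 ⊕ 54 ⊕ 241 = 67.
P'[2]: 7 ⊕ 102 ⊕ 51 = 82.
P'[3]: 56 ⊕ 40 ⊕ 16 = 0.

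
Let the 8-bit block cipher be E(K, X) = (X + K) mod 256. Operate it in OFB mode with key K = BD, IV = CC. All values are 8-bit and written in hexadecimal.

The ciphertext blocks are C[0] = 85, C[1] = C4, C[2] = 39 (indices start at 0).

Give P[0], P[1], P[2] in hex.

P[0] = 0C, P[1] = 82, P[2] = 3A

OFB decryption: S_i = E(K, S_{i−1}) with S_{−1} = IV; P_i = C_i ⊕ S_i.
P[0]: S = E(K, CC) = 89; 85 ⊕ 89 = 0C.
P[1]: S = E(K, 89) = 46; C4 ⊕ 46 = 82.
P[2]: S = E(K, 46) = 03; 39 ⊕ 03 = 3A.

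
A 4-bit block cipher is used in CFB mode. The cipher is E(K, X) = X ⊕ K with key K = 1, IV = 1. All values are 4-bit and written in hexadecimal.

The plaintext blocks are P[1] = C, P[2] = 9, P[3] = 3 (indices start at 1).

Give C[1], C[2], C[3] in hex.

C[1] = C, C[2] = 4, C[3] = 6

CFB encryption: C_i = P_i ⊕ E(K, C_{i−1}), with C_{0} = IV.
C[1]: E(K, 1) = 0; C ⊕ 0 = C.
C[2]: E(K, C) = D; 9 ⊕ D = 4.
C[3]: E(K, 4) = 5; 3 ⊕ 5 = 6.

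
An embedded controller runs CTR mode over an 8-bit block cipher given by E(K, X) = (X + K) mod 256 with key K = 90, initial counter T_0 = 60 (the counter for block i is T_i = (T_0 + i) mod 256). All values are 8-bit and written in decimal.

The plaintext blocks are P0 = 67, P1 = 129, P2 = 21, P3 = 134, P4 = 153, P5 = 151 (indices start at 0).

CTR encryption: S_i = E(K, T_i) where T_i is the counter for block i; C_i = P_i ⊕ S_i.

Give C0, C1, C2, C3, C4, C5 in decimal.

C0 = 213, C1 = 22, C2 = 141, C3 = 31, C4 = 3, C5 = 12

C0: T = 60, S = E(K, T) = 150; 67 ⊕ 150 = 213.
C1: T = 61, S = E(K, T) = 151; 129 ⊕ 151 = 22.
C2: T = 62, S = E(K, T) = 152; 21 ⊕ 152 = 141.
C3: T = 63, S = E(K, T) = 153; 134 ⊕ 153 = 31.
C4: T = 64, S = E(K, T) = 154; 153 ⊕ 154 = 3.
C5: T = 65, S = E(K, T) = 155; 151 ⊕ 155 = 12.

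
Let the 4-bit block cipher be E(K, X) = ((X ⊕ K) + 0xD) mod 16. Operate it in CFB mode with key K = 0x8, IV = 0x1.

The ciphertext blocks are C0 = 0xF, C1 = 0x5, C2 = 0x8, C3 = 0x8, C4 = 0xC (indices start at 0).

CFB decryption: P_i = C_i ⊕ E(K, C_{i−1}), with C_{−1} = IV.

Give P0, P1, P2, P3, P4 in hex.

P0 = 0x9, P1 = 0x1, P2 = 0x2, P3 = 0x5, P4 = 0x1

P0: E(K, 0x1) = 0x6; 0xF ⊕ 0x6 = 0x9.
P1: E(K, 0xF) = 0x4; 0x5 ⊕ 0x4 = 0x1.
P2: E(K, 0x5) = 0xA; 0x8 ⊕ 0xA = 0x2.
P3: E(K, 0x8) = 0xD; 0x8 ⊕ 0xD = 0x5.
P4: E(K, 0x8) = 0xD; 0xC ⊕ 0xD = 0x1.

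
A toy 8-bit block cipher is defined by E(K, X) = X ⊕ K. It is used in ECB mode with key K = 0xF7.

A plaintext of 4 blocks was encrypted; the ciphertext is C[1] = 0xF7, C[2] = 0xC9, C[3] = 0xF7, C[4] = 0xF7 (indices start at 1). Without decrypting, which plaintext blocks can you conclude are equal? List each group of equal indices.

P[1] = P[3] = P[4]

ECB encrypts each block independently with the same key, so equal ciphertext blocks imply equal plaintext blocks.
C[1] = C[3] = C[4] = 0xF7, so P[1] = P[3] = P[4].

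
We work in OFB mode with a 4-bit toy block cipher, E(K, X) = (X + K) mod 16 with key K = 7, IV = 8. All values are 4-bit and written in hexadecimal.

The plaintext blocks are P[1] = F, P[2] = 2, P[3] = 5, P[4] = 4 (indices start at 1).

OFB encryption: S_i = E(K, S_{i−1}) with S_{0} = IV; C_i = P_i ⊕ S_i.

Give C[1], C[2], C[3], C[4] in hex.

C[1] = 0, C[2] = 4, C[3] = 8, C[4] = 0

C[1]: S = E(K, 8) = F; F ⊕ F = 0.
C[2]: S = E(K, F) = 6; 2 ⊕ 6 = 4.
C[3]: S = E(K, 6) = D; 5 ⊕ D = 8.
C[4]: S = E(K, D) = 4; 4 ⊕ 4 = 0.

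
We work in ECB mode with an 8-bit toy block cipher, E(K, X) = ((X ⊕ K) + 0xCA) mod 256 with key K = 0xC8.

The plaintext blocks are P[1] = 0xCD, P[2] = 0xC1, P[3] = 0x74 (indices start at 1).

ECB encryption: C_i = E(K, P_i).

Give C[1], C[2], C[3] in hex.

C[1] = 0xCF, C[2] = 0xD3, C[3] = 0x86

C[1]: E(K, 0xCD) = 0xCF.
C[2]: E(K, 0xC1) = 0xD3.
C[3]: E(K, 0x74) = 0x86.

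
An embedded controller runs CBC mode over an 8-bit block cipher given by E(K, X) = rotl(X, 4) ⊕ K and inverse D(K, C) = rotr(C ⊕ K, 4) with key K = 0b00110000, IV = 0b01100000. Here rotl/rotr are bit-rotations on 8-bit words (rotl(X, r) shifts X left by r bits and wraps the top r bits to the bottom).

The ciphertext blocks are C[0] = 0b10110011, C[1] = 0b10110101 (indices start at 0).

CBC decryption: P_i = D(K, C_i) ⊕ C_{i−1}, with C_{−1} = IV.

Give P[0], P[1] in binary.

P[0]: D(K, 0b10110011) = 0b00111000; 0b00111000 ⊕ 0b01100000 = 0b01011000.
P[1]: D(K, 0b10110101) = 0b01011000; 0b01011000 ⊕ 0b10110011 = 0b11101011.

P[0] = 0b01011000, P[1] = 0b11101011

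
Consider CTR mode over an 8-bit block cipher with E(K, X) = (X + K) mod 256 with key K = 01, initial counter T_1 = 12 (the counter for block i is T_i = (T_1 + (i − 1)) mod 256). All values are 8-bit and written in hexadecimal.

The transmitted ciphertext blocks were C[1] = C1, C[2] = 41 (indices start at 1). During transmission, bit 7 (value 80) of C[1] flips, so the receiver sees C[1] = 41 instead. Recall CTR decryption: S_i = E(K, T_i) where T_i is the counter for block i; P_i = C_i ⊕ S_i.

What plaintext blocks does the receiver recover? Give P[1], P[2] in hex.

P[1] = 52, P[2] = 55

Only C[1] changed, to 41. In CTR, a change in C_i flips the same bit in P_i only; the keystream is unaffected. Decrypting the received ciphertext:
P[1]: T = 12, S = E(K, T) = 13; 41 ⊕ 13 = 52.
P[2]: T = 13, S = E(K, T) = 14; 41 ⊕ 14 = 55.
Blocks that differ from the original plaintext: P[1].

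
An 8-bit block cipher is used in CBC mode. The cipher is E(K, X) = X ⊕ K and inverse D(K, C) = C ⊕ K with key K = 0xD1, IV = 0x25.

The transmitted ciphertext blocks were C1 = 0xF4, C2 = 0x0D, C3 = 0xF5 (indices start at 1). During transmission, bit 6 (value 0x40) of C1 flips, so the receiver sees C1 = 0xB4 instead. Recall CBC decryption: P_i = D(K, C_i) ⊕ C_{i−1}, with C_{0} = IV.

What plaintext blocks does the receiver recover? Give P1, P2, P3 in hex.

Only C1 changed, to 0xB4. In CBC, a change in C_i garbles P_i and flips the same bit in P_{i+1}. Decrypting the received ciphertext:
P1: D(K, 0xB4) = 0x65; 0x65 ⊕ 0x25 = 0x40.
P2: D(K, 0x0D) = 0xDC; 0xDC ⊕ 0xB4 = 0x68.
P3: D(K, 0xF5) = 0x24; 0x24 ⊕ 0x0D = 0x29.
Blocks that differ from the original plaintext: P1, P2.

P1 = 0x40, P2 = 0x68, P3 = 0x29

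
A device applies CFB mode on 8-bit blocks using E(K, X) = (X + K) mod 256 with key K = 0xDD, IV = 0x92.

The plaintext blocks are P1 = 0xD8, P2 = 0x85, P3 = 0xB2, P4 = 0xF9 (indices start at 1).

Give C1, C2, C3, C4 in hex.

CFB encryption: C_i = P_i ⊕ E(K, C_{i−1}), with C_{0} = IV.
C1: E(K, 0x92) = 0x6F; 0xD8 ⊕ 0x6F = 0xB7.
C2: E(K, 0xB7) = 0x94; 0x85 ⊕ 0x94 = 0x11.
C3: E(K, 0x11) = 0xEE; 0xB2 ⊕ 0xEE = 0x5C.
C4: E(K, 0x5C) = 0x39; 0xF9 ⊕ 0x39 = 0xC0.

C1 = 0xB7, C2 = 0x11, C3 = 0x5C, C4 = 0xC0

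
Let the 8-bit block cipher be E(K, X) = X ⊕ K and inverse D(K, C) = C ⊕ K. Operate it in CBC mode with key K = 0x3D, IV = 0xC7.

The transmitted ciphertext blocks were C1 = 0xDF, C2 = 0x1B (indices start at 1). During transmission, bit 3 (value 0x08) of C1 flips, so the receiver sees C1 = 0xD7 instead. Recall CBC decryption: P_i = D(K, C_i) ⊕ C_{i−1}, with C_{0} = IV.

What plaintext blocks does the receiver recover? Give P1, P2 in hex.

Only C1 changed, to 0xD7. In CBC, a change in C_i garbles P_i and flips the same bit in P_{i+1}. Decrypting the received ciphertext:
P1: D(K, 0xD7) = 0xEA; 0xEA ⊕ 0xC7 = 0x2D.
P2: D(K, 0x1B) = 0x26; 0x26 ⊕ 0xD7 = 0xF1.
Blocks that differ from the original plaintext: P1, P2.

P1 = 0x2D, P2 = 0xF1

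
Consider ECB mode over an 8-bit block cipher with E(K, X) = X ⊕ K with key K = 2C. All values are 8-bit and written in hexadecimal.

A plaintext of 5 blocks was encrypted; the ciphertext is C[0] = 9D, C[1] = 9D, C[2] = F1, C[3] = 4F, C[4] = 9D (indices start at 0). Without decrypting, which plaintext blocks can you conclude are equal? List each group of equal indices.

ECB encrypts each block independently with the same key, so equal ciphertext blocks imply equal plaintext blocks.
C[0] = C[1] = C[4] = 9D, so P[0] = P[1] = P[4].

P[0] = P[1] = P[4]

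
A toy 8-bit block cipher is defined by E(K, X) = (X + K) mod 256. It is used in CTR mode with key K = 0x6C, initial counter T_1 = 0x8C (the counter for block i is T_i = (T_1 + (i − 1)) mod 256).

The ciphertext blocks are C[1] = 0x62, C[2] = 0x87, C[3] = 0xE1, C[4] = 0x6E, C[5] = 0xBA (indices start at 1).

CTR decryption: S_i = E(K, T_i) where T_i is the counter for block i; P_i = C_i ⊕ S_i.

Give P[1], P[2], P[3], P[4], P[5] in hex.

P[1]: T = 0x8C, S = E(K, T) = 0xF8; 0x62 ⊕ 0xF8 = 0x9A.
P[2]: T = 0x8D, S = E(K, T) = 0xF9; 0x87 ⊕ 0xF9 = 0x7E.
P[3]: T = 0x8E, S = E(K, T) = 0xFA; 0xE1 ⊕ 0xFA = 0x1B.
P[4]: T = 0x8F, S = E(K, T) = 0xFB; 0x6E ⊕ 0xFB = 0x95.
P[5]: T = 0x90, S = E(K, T) = 0xFC; 0xBA ⊕ 0xFC = 0x46.

P[1] = 0x9A, P[2] = 0x7E, P[3] = 0x1B, P[4] = 0x95, P[5] = 0x46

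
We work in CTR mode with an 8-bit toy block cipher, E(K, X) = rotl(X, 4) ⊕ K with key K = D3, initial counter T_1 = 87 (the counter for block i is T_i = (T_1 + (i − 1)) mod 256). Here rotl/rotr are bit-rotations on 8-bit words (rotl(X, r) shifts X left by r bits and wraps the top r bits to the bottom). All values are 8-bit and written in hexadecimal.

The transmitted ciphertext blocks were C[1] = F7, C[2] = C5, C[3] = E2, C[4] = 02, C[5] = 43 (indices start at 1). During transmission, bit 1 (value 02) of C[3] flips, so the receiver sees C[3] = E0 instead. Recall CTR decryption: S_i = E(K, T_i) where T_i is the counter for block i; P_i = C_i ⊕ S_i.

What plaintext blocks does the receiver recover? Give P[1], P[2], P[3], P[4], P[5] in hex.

Only C[3] changed, to E0. In CTR, a change in C_i flips the same bit in P_i only; the keystream is unaffected. Decrypting the received ciphertext:
P[1]: T = 87, S = E(K, T) = AB; F7 ⊕ AB = 5C.
P[2]: T = 88, S = E(K, T) = 5B; C5 ⊕ 5B = 9E.
P[3]: T = 89, S = E(K, T) = 4B; E0 ⊕ 4B = AB.
P[4]: T = 8A, S = E(K, T) = 7B; 02 ⊕ 7B = 79.
P[5]: T = 8B, S = E(K, T) = 6B; 43 ⊕ 6B = 28.
Blocks that differ from the original plaintext: P[3].

P[1] = 5C, P[2] = 9E, P[3] = AB, P[4] = 79, P[5] = 28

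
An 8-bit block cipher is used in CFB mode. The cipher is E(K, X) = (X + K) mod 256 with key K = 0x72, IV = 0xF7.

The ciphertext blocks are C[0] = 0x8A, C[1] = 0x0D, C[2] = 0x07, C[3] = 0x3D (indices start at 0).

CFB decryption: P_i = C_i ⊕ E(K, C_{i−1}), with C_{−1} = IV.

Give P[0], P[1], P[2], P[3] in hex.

P[0] = 0xE3, P[1] = 0xF1, P[2] = 0x78, P[3] = 0x44

P[0]: E(K, 0xF7) = 0x69; 0x8A ⊕ 0x69 = 0xE3.
P[1]: E(K, 0x8A) = 0xFC; 0x0D ⊕ 0xFC = 0xF1.
P[2]: E(K, 0x0D) = 0x7F; 0x07 ⊕ 0x7F = 0x78.
P[3]: E(K, 0x07) = 0x79; 0x3D ⊕ 0x79 = 0x44.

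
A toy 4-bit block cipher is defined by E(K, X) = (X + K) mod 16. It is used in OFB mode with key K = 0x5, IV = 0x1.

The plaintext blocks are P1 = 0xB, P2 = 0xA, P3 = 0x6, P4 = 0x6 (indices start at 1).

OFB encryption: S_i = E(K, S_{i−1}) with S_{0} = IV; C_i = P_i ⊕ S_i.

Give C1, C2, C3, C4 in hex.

C1 = 0xD, C2 = 0x1, C3 = 0x6, C4 = 0x3

C1: S = E(K, 0x1) = 0x6; 0xB ⊕ 0x6 = 0xD.
C2: S = E(K, 0x6) = 0xB; 0xA ⊕ 0xB = 0x1.
C3: S = E(K, 0xB) = 0x0; 0x6 ⊕ 0x0 = 0x6.
C4: S = E(K, 0x0) = 0x5; 0x6 ⊕ 0x5 = 0x3.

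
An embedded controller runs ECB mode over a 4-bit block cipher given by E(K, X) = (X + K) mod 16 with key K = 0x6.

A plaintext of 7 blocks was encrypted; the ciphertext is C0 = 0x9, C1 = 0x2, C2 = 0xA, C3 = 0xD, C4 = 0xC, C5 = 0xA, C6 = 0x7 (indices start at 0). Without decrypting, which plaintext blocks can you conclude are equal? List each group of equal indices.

P2 = P5

ECB encrypts each block independently with the same key, so equal ciphertext blocks imply equal plaintext blocks.
C2 = C5 = 0xA, so P2 = P5.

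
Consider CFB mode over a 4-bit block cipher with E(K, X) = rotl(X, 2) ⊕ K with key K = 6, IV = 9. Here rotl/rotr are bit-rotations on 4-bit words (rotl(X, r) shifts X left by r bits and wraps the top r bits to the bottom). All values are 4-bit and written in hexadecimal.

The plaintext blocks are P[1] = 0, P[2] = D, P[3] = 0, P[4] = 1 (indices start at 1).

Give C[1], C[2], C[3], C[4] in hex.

C[1] = 0, C[2] = B, C[3] = 8, C[4] = 5

CFB encryption: C_i = P_i ⊕ E(K, C_{i−1}), with C_{0} = IV.
C[1]: E(K, 9) = 0; 0 ⊕ 0 = 0.
C[2]: E(K, 0) = 6; D ⊕ 6 = B.
C[3]: E(K, B) = 8; 0 ⊕ 8 = 8.
C[4]: E(K, 8) = 4; 1 ⊕ 4 = 5.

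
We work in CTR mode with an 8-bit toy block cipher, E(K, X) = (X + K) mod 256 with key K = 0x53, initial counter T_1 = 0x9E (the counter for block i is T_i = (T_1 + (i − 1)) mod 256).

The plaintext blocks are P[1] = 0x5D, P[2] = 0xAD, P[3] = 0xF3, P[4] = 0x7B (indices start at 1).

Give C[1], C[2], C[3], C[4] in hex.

CTR encryption: S_i = E(K, T_i) where T_i is the counter for block i; C_i = P_i ⊕ S_i.
C[1]: T = 0x9E, S = E(K, T) = 0xF1; 0x5D ⊕ 0xF1 = 0xAC.
C[2]: T = 0x9F, S = E(K, T) = 0xF2; 0xAD ⊕ 0xF2 = 0x5F.
C[3]: T = 0xA0, S = E(K, T) = 0xF3; 0xF3 ⊕ 0xF3 = 0x00.
C[4]: T = 0xA1, S = E(K, T) = 0xF4; 0x7B ⊕ 0xF4 = 0x8F.

C[1] = 0xAC, C[2] = 0x5F, C[3] = 0x00, C[4] = 0x8F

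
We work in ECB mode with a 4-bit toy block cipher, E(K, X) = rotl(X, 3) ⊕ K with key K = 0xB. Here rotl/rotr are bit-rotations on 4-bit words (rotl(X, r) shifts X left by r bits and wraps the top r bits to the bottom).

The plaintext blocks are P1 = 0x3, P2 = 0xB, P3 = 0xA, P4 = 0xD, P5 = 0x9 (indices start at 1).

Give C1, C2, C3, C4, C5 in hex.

C1 = 0x2, C2 = 0x6, C3 = 0xE, C4 = 0x5, C5 = 0x7

ECB encryption: C_i = E(K, P_i).
C1: E(K, 0x3) = 0x2.
C2: E(K, 0xB) = 0x6.
C3: E(K, 0xA) = 0xE.
C4: E(K, 0xD) = 0x5.
C5: E(K, 0x9) = 0x7.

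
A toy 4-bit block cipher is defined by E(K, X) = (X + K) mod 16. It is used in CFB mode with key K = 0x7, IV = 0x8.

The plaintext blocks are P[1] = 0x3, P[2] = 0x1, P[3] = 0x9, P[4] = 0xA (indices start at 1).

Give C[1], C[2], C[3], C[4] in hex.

C[1] = 0xC, C[2] = 0x2, C[3] = 0x0, C[4] = 0xD

CFB encryption: C_i = P_i ⊕ E(K, C_{i−1}), with C_{0} = IV.
C[1]: E(K, 0x8) = 0xF; 0x3 ⊕ 0xF = 0xC.
C[2]: E(K, 0xC) = 0x3; 0x1 ⊕ 0x3 = 0x2.
C[3]: E(K, 0x2) = 0x9; 0x9 ⊕ 0x9 = 0x0.
C[4]: E(K, 0x0) = 0x7; 0xA ⊕ 0x7 = 0xD.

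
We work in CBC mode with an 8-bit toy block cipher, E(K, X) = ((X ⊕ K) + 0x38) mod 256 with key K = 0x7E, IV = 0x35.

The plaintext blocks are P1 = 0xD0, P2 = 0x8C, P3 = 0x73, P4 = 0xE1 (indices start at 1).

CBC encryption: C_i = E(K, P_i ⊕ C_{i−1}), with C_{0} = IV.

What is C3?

C3 = 0x8C

C1: P1 ⊕ 0x35 = 0xE5; E(K, 0xE5) = 0xD3.
C2: P2 ⊕ 0xD3 = 0x5F; E(K, 0x5F) = 0x59.
C3: P3 ⊕ 0x59 = 0x2A; E(K, 0x2A) = 0x8C.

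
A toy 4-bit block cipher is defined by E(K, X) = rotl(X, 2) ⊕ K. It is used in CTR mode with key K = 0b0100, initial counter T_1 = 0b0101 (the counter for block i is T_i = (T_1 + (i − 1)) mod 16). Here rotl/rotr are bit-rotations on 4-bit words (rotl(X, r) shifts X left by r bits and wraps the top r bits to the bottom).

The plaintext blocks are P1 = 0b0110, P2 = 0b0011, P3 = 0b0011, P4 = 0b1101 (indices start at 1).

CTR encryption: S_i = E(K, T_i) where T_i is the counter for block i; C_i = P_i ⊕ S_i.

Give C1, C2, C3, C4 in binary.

C1 = 0b0111, C2 = 0b1110, C3 = 0b1010, C4 = 0b1011

C1: T = 0b0101, S = E(K, T) = 0b0001; 0b0110 ⊕ 0b0001 = 0b0111.
C2: T = 0b0110, S = E(K, T) = 0b1101; 0b0011 ⊕ 0b1101 = 0b1110.
C3: T = 0b0111, S = E(K, T) = 0b1001; 0b0011 ⊕ 0b1001 = 0b1010.
C4: T = 0b1000, S = E(K, T) = 0b0110; 0b1101 ⊕ 0b0110 = 0b1011.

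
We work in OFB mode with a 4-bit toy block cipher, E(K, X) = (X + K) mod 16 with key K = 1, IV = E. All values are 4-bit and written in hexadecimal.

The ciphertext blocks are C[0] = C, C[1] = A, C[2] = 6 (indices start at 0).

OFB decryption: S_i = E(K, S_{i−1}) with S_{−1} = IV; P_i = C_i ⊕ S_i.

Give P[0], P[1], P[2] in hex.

P[0] = 3, P[1] = A, P[2] = 7

P[0]: S = E(K, E) = F; C ⊕ F = 3.
P[1]: S = E(K, F) = 0; A ⊕ 0 = A.
P[2]: S = E(K, 0) = 1; 6 ⊕ 1 = 7.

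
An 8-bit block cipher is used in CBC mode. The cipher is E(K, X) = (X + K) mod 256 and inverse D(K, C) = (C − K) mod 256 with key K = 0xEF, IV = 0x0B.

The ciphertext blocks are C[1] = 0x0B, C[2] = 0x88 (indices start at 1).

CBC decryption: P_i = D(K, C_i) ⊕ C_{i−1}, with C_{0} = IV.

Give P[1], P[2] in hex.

P[1] = 0x17, P[2] = 0x92

P[1]: D(K, 0x0B) = 0x1C; 0x1C ⊕ 0x0B = 0x17.
P[2]: D(K, 0x88) = 0x99; 0x99 ⊕ 0x0B = 0x92.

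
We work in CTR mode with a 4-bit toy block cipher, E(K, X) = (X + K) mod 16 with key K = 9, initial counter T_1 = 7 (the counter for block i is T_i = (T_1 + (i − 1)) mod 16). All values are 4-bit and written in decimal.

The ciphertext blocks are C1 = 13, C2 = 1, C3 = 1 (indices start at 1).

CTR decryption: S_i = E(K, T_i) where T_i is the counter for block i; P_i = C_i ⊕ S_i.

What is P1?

P1: T = 7, S = E(K, T) = 0; 13 ⊕ 0 = 13.

P1 = 13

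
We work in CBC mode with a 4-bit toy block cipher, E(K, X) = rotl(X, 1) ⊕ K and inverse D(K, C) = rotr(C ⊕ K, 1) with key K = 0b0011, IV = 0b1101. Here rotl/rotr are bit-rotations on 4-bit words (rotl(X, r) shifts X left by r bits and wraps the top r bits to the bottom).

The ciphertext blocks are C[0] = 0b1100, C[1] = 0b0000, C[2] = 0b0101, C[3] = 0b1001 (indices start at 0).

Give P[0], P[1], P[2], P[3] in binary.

P[0] = 0b0010, P[1] = 0b0101, P[2] = 0b0011, P[3] = 0b0000

CBC decryption: P_i = D(K, C_i) ⊕ C_{i−1}, with C_{−1} = IV.
P[0]: D(K, 0b1100) = 0b1111; 0b1111 ⊕ 0b1101 = 0b0010.
P[1]: D(K, 0b0000) = 0b1001; 0b1001 ⊕ 0b1100 = 0b0101.
P[2]: D(K, 0b0101) = 0b0011; 0b0011 ⊕ 0b0000 = 0b0011.
P[3]: D(K, 0b1001) = 0b0101; 0b0101 ⊕ 0b0101 = 0b0000.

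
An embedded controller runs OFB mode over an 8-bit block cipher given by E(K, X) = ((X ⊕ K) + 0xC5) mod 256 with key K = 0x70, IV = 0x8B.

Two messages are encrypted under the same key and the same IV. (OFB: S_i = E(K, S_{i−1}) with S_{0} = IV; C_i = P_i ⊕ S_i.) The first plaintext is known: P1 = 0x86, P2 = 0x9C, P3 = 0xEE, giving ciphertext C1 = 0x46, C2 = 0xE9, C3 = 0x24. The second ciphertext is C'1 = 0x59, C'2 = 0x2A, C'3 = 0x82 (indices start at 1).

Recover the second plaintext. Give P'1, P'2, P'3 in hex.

In OFB with a reused IV, both messages share the same keystream S_i, so C_i ⊕ C'_i = P_i ⊕ P'_i and thus P'_i = P_i ⊕ C_i ⊕ C'_i.
P'1: 0x86 ⊕ 0x46 ⊕ 0x59 = 0x99.
P'2: 0x9C ⊕ 0xE9 ⊕ 0x2A = 0x5F.
P'3: 0xEE ⊕ 0x24 ⊕ 0x82 = 0x48.

P'1 = 0x99, P'2 = 0x5F, P'3 = 0x48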